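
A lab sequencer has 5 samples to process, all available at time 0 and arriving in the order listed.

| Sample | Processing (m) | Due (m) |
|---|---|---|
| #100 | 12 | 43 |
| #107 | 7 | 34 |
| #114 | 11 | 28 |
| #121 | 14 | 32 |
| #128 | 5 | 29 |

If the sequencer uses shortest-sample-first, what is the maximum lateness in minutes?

SPT (increasing processing time): #128 #107 #114 #100 #121.
#128: 0→5, due 29, lateness -24
#107: 5→12, due 34, lateness -22
#114: 12→23, due 28, lateness -5
#100: 23→35, due 43, lateness -8
#121: 35→49, due 32, lateness 17
Maximum = 17.

17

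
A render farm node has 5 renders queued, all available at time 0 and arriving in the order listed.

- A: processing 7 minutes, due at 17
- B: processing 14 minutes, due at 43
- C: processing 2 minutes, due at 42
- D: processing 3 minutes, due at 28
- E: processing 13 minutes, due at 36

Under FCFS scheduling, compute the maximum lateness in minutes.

3

FIFO (arrival order): A B C D E.
A: 0→7, due 17, lateness -10
B: 7→21, due 43, lateness -22
C: 21→23, due 42, lateness -19
D: 23→26, due 28, lateness -2
E: 26→39, due 36, lateness 3
Maximum = 3.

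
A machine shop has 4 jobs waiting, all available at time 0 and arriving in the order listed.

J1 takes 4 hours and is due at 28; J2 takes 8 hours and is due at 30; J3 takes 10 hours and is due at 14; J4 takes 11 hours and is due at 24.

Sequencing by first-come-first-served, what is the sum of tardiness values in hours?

FIFO (arrival order): J1 J2 J3 J4.
J1: 0→4, due 28, tardiness 0
J2: 4→12, due 30, tardiness 0
J3: 12→22, due 14, tardiness 8
J4: 22→33, due 24, tardiness 9
Sum = 0+0+8+9 = 17.

17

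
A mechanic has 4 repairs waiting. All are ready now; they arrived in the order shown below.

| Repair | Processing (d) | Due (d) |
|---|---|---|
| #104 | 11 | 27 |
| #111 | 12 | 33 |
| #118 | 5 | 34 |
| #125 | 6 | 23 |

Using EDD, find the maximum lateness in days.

EDD (increasing due date): #125 #104 #111 #118.
#125: 0→6, due 23, lateness -17
#104: 6→17, due 27, lateness -10
#111: 17→29, due 33, lateness -4
#118: 29→34, due 34, lateness 0
Maximum = 0.

0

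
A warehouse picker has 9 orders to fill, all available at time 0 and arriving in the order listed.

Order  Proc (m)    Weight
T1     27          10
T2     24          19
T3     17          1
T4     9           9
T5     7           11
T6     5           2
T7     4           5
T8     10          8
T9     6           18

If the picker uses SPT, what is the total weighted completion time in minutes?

SPT (increasing processing time): T7 T6 T9 T5 T4 T8 T3 T2 T1.
T7: finishes 4, weight 5, w·C = 20
T6: finishes 9, weight 2, w·C = 18
T9: finishes 15, weight 18, w·C = 270
T5: finishes 22, weight 11, w·C = 242
T4: finishes 31, weight 9, w·C = 279
T8: finishes 41, weight 8, w·C = 328
T3: finishes 58, weight 1, w·C = 58
T2: finishes 82, weight 19, w·C = 1558
T1: finishes 109, weight 10, w·C = 1090
Sum = 20+18+270+242+279+328+58+1558+1090 = 3863.

3863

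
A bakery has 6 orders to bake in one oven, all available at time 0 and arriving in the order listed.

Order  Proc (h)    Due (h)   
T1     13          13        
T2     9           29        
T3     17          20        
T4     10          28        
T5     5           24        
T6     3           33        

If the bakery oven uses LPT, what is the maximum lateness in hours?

30

LPT (decreasing processing time): T3 T1 T4 T2 T5 T6.
T3: 0→17, due 20, lateness -3
T1: 17→30, due 13, lateness 17
T4: 30→40, due 28, lateness 12
T2: 40→49, due 29, lateness 20
T5: 49→54, due 24, lateness 30
T6: 54→57, due 33, lateness 24
Maximum = 30.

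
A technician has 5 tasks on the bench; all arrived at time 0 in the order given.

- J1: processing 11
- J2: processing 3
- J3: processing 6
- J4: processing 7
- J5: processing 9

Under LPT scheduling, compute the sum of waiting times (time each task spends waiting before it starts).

LPT (decreasing processing time): J1 J5 J4 J3 J2.
J1: waits 0, runs 0→11
J5: waits 11, runs 11→20
J4: waits 20, runs 20→27
J3: waits 27, runs 27→33
J2: waits 33, runs 33→36
Sum = 0+11+20+27+33 = 91.

91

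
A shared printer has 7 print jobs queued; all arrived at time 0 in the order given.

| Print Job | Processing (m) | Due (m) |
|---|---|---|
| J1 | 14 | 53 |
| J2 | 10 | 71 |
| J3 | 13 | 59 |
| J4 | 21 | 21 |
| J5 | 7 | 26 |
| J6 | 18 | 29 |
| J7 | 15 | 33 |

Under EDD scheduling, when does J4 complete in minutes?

21

EDD (increasing due date): J4 J5 J6 J7 J1 J3 J2.
J4: 0→21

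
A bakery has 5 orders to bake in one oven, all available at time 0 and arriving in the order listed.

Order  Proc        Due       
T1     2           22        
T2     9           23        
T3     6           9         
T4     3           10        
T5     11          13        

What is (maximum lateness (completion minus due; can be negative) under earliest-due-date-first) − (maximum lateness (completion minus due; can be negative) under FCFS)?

-10

EDD (increasing due date): T3 T4 T5 T1 T2.
T3: 0→6, due 9, lateness -3
T4: 6→9, due 10, lateness -1
T5: 9→20, due 13, lateness 7
T1: 20→22, due 22, lateness 0
T2: 22→31, due 23, lateness 8
Maximum = 8.
FIFO (arrival order): T1 T2 T3 T4 T5.
T1: 0→2, due 22, lateness -20
T2: 2→11, due 23, lateness -12
T3: 11→17, due 9, lateness 8
T4: 17→20, due 10, lateness 10
T5: 20→31, due 13, lateness 18
Maximum = 18.
Difference = 8 − 18 = -10.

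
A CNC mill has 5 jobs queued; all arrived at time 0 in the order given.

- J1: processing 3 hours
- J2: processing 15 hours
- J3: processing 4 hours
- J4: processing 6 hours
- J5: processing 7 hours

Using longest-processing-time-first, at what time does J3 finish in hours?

32

LPT (decreasing processing time): J2 J5 J4 J3 J1.
J2: 0→15
J5: 15→22
J4: 22→28
J3: 28→32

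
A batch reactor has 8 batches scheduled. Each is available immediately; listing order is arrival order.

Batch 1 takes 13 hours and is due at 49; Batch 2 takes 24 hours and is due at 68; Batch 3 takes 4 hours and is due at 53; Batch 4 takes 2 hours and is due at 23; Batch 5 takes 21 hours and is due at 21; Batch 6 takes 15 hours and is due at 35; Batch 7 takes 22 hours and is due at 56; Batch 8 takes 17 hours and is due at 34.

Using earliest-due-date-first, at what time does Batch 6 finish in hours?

EDD (increasing due date): Batch 5 Batch 4 Batch 8 Batch 6 Batch 1 Batch 3 Batch 7 Batch 2.
Batch 5: 0→21
Batch 4: 21→23
Batch 8: 23→40
Batch 6: 40→55

55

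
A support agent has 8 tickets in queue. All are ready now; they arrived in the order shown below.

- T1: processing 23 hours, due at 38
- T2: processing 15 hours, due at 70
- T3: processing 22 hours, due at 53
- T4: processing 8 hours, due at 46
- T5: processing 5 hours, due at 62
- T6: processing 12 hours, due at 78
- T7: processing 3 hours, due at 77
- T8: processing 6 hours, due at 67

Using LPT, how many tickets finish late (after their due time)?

LPT (decreasing processing time): T1 T3 T2 T6 T4 T8 T5 T7.
T1: 0→23, due 38, tardiness 0
T3: 23→45, due 53, tardiness 0
T2: 45→60, due 70, tardiness 0
T6: 60→72, due 78, tardiness 0
T4: 72→80, due 46, tardiness 34
T8: 80→86, due 67, tardiness 19
T5: 86→91, due 62, tardiness 29
T7: 91→94, due 77, tardiness 17
Late tickets: 4.

4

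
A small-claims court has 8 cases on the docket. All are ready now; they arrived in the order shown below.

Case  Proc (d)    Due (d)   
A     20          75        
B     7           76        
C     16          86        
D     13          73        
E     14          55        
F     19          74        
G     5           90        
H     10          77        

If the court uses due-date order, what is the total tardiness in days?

EDD (increasing due date): E D F A B H C G.
E: 0→14, due 55, tardiness 0
D: 14→27, due 73, tardiness 0
F: 27→46, due 74, tardiness 0
A: 46→66, due 75, tardiness 0
B: 66→73, due 76, tardiness 0
H: 73→83, due 77, tardiness 6
C: 83→99, due 86, tardiness 13
G: 99→104, due 90, tardiness 14
Sum = 0+0+0+0+0+6+13+14 = 33.

33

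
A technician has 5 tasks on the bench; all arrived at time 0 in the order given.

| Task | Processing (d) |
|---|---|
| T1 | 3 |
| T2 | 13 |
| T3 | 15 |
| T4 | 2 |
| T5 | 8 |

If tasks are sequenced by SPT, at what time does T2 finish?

26

SPT (increasing processing time): T4 T1 T5 T2 T3.
T4: 0→2
T1: 2→5
T5: 5→13
T2: 13→26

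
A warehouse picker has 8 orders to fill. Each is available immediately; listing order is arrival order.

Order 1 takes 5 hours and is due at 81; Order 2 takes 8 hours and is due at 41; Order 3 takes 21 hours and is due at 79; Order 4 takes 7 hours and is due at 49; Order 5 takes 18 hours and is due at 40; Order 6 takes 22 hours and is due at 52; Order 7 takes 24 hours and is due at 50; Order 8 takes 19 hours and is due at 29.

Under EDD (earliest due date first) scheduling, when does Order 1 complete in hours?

EDD (increasing due date): Order 8 Order 5 Order 2 Order 4 Order 7 Order 6 Order 3 Order 1.
Order 8: 0→19
Order 5: 19→37
Order 2: 37→45
Order 4: 45→52
Order 7: 52→76
Order 6: 76→98
Order 3: 98→119
Order 1: 119→124

124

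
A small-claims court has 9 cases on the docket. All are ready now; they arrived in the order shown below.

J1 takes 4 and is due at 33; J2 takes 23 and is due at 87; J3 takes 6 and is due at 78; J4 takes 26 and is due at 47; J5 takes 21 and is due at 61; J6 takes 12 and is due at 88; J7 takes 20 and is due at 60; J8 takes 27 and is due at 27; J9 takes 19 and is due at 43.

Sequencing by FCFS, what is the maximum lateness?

FIFO (arrival order): J1 J2 J3 J4 J5 J6 J7 J8 J9.
J1: 0→4, due 33, lateness -29
J2: 4→27, due 87, lateness -60
J3: 27→33, due 78, lateness -45
J4: 33→59, due 47, lateness 12
J5: 59→80, due 61, lateness 19
J6: 80→92, due 88, lateness 4
J7: 92→112, due 60, lateness 52
J8: 112→139, due 27, lateness 112
J9: 139→158, due 43, lateness 115
Maximum = 115.

115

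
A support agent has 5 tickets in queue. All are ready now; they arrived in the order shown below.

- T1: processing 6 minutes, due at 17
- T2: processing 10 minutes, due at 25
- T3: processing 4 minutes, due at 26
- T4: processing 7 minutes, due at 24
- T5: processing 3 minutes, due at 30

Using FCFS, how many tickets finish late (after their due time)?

1

FIFO (arrival order): T1 T2 T3 T4 T5.
T1: 0→6, due 17, tardiness 0
T2: 6→16, due 25, tardiness 0
T3: 16→20, due 26, tardiness 0
T4: 20→27, due 24, tardiness 3
T5: 27→30, due 30, tardiness 0
Late tickets: 1.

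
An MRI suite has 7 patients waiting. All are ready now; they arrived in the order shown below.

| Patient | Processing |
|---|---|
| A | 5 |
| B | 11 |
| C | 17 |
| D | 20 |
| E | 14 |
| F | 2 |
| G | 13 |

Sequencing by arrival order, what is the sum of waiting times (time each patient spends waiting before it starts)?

FIFO (arrival order): A B C D E F G.
A: waits 0, runs 0→5
B: waits 5, runs 5→16
C: waits 16, runs 16→33
D: waits 33, runs 33→53
E: waits 53, runs 53→67
F: waits 67, runs 67→69
G: waits 69, runs 69→82
Sum = 0+5+16+33+53+67+69 = 243.

243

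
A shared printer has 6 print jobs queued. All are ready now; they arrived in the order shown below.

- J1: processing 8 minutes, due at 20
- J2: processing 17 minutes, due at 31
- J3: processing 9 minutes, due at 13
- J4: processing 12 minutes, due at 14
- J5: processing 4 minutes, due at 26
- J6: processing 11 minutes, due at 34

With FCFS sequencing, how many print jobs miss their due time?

FIFO (arrival order): J1 J2 J3 J4 J5 J6.
J1: 0→8, due 20, tardiness 0
J2: 8→25, due 31, tardiness 0
J3: 25→34, due 13, tardiness 21
J4: 34→46, due 14, tardiness 32
J5: 46→50, due 26, tardiness 24
J6: 50→61, due 34, tardiness 27
Late print jobs: 4.

4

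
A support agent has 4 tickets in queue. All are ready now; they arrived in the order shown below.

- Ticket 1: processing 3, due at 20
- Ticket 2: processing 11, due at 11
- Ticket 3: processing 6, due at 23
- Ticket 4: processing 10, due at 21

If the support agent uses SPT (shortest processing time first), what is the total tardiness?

SPT (increasing processing time): Ticket 1 Ticket 3 Ticket 4 Ticket 2.
Ticket 1: 0→3, due 20, tardiness 0
Ticket 3: 3→9, due 23, tardiness 0
Ticket 4: 9→19, due 21, tardiness 0
Ticket 2: 19→30, due 11, tardiness 19
Sum = 0+0+0+19 = 19.

19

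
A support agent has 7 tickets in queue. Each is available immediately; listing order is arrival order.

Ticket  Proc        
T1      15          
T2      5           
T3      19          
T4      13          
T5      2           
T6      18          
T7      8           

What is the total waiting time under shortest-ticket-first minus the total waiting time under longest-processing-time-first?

SPT (increasing processing time): T5 T2 T7 T4 T1 T6 T3.
T5: waits 0, runs 0→2
T2: waits 2, runs 2→7
T7: waits 7, runs 7→15
T4: waits 15, runs 15→28
T1: waits 28, runs 28→43
T6: waits 43, runs 43→61
T3: waits 61, runs 61→80
Sum = 0+2+7+15+28+43+61 = 156.
LPT (decreasing processing time): T3 T6 T1 T4 T7 T2 T5.
T3: waits 0, runs 0→19
T6: waits 19, runs 19→37
T1: waits 37, runs 37→52
T4: waits 52, runs 52→65
T7: waits 65, runs 65→73
T2: waits 73, runs 73→78
T5: waits 78, runs 78→80
Sum = 0+19+37+52+65+73+78 = 324.
Difference = 156 − 324 = -168.

-168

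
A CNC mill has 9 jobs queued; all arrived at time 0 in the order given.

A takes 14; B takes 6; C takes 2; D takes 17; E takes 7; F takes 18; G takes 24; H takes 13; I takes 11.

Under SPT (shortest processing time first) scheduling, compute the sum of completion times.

413

SPT (increasing processing time): C B E I H A D F G.
C: 0→2
B: 2→8
E: 8→15
I: 15→26
H: 26→39
A: 39→53
D: 53→70
F: 70→88
G: 88→112
Sum = 2+8+15+26+39+53+70+88+112 = 413.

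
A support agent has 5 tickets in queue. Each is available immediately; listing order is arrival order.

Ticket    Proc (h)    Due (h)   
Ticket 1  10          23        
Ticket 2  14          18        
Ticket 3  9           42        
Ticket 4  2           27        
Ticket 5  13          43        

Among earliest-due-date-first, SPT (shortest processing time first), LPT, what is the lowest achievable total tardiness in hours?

6

EDD (increasing due date): Ticket 2 Ticket 1 Ticket 4 Ticket 3 Ticket 5.
Ticket 2: 0→14, due 18, tardiness 0
Ticket 1: 14→24, due 23, tardiness 1
Ticket 4: 24→26, due 27, tardiness 0
Ticket 3: 26→35, due 42, tardiness 0
Ticket 5: 35→48, due 43, tardiness 5
Sum = 0+1+0+0+5 = 6.
SPT (increasing processing time): Ticket 4 Ticket 3 Ticket 1 Ticket 5 Ticket 2.
Ticket 4: 0→2, due 27, tardiness 0
Ticket 3: 2→11, due 42, tardiness 0
Ticket 1: 11→21, due 23, tardiness 0
Ticket 5: 21→34, due 43, tardiness 0
Ticket 2: 34→48, due 18, tardiness 30
Sum = 0+0+0+0+30 = 30.
LPT (decreasing processing time): Ticket 2 Ticket 5 Ticket 1 Ticket 3 Ticket 4.
Ticket 2: 0→14, due 18, tardiness 0
Ticket 5: 14→27, due 43, tardiness 0
Ticket 1: 27→37, due 23, tardiness 14
Ticket 3: 37→46, due 42, tardiness 4
Ticket 4: 46→48, due 27, tardiness 21
Sum = 0+0+14+4+21 = 39.
EDD 6, SPT 30, LPT 39 → minimum 6.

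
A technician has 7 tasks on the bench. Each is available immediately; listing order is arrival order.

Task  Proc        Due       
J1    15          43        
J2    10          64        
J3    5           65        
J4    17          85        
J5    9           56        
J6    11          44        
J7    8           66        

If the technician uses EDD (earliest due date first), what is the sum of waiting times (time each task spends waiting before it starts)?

EDD (increasing due date): J1 J6 J5 J2 J3 J7 J4.
J1: waits 0, runs 0→15
J6: waits 15, runs 15→26
J5: waits 26, runs 26→35
J2: waits 35, runs 35→45
J3: waits 45, runs 45→50
J7: waits 50, runs 50→58
J4: waits 58, runs 58→75
Sum = 0+15+26+35+45+50+58 = 229.

229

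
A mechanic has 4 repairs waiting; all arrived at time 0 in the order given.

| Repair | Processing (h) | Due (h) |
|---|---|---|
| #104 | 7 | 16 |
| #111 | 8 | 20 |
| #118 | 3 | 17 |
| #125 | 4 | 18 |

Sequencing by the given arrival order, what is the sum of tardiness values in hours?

5

FIFO (arrival order): #104 #111 #118 #125.
#104: 0→7, due 16, tardiness 0
#111: 7→15, due 20, tardiness 0
#118: 15→18, due 17, tardiness 1
#125: 18→22, due 18, tardiness 4
Sum = 0+0+1+4 = 5.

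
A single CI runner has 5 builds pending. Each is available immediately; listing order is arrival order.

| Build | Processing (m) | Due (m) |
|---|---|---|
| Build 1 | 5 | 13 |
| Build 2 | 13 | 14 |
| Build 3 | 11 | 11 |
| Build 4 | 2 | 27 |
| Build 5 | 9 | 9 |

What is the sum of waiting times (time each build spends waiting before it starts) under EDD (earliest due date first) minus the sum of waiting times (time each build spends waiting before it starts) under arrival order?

9

EDD (increasing due date): Build 5 Build 3 Build 1 Build 2 Build 4.
Build 5: waits 0, runs 0→9
Build 3: waits 9, runs 9→20
Build 1: waits 20, runs 20→25
Build 2: waits 25, runs 25→38
Build 4: waits 38, runs 38→40
Sum = 0+9+20+25+38 = 92.
FIFO (arrival order): Build 1 Build 2 Build 3 Build 4 Build 5.
Build 1: waits 0, runs 0→5
Build 2: waits 5, runs 5→18
Build 3: waits 18, runs 18→29
Build 4: waits 29, runs 29→31
Build 5: waits 31, runs 31→40
Sum = 0+5+18+29+31 = 83.
Difference = 92 − 83 = 9.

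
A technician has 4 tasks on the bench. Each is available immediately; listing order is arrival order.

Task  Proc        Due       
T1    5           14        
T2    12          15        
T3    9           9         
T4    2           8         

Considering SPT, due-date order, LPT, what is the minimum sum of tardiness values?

SPT (increasing processing time): T4 T1 T3 T2.
T4: 0→2, due 8, tardiness 0
T1: 2→7, due 14, tardiness 0
T3: 7→16, due 9, tardiness 7
T2: 16→28, due 15, tardiness 13
Sum = 0+0+7+13 = 20.
EDD (increasing due date): T4 T3 T1 T2.
T4: 0→2, due 8, tardiness 0
T3: 2→11, due 9, tardiness 2
T1: 11→16, due 14, tardiness 2
T2: 16→28, due 15, tardiness 13
Sum = 0+2+2+13 = 17.
LPT (decreasing processing time): T2 T3 T1 T4.
T2: 0→12, due 15, tardiness 0
T3: 12→21, due 9, tardiness 12
T1: 21→26, due 14, tardiness 12
T4: 26→28, due 8, tardiness 20
Sum = 0+12+12+20 = 44.
SPT 20, EDD 17, LPT 44 → minimum 17.

17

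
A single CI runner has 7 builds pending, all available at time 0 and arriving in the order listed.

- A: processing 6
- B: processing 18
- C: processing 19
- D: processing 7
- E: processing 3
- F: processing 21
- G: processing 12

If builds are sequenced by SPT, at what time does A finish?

SPT (increasing processing time): E A D G B C F.
E: 0→3
A: 3→9

9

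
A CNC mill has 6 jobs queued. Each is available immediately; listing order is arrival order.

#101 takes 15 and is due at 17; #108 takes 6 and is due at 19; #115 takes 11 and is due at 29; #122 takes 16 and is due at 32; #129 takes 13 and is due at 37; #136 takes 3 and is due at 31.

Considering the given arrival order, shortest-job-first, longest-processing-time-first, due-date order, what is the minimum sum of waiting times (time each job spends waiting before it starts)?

FIFO (arrival order): #101 #108 #115 #122 #129 #136.
#101: waits 0, runs 0→15
#108: waits 15, runs 15→21
#115: waits 21, runs 21→32
#122: waits 32, runs 32→48
#129: waits 48, runs 48→61
#136: waits 61, runs 61→64
Sum = 0+15+21+32+48+61 = 177.
SPT (increasing processing time): #136 #108 #115 #129 #101 #122.
#136: waits 0, runs 0→3
#108: waits 3, runs 3→9
#115: waits 9, runs 9→20
#129: waits 20, runs 20→33
#101: waits 33, runs 33→48
#122: waits 48, runs 48→64
Sum = 0+3+9+20+33+48 = 113.
LPT (decreasing processing time): #122 #101 #129 #115 #108 #136.
#122: waits 0, runs 0→16
#101: waits 16, runs 16→31
#129: waits 31, runs 31→44
#115: waits 44, runs 44→55
#108: waits 55, runs 55→61
#136: waits 61, runs 61→64
Sum = 0+16+31+44+55+61 = 207.
EDD (increasing due date): #101 #108 #115 #136 #122 #129.
#101: waits 0, runs 0→15
#108: waits 15, runs 15→21
#115: waits 21, runs 21→32
#136: waits 32, runs 32→35
#122: waits 35, runs 35→51
#129: waits 51, runs 51→64
Sum = 0+15+21+32+35+51 = 154.
FIFO 177, SPT 113, LPT 207, EDD 154 → minimum 113.

113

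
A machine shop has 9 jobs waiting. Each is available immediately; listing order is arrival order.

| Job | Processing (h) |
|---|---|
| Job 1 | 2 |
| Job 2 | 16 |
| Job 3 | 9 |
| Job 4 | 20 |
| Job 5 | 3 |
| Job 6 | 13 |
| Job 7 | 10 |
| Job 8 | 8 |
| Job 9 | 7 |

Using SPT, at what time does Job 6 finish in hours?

52

SPT (increasing processing time): Job 1 Job 5 Job 9 Job 8 Job 3 Job 7 Job 6 Job 2 Job 4.
Job 1: 0→2
Job 5: 2→5
Job 9: 5→12
Job 8: 12→20
Job 3: 20→29
Job 7: 29→39
Job 6: 39→52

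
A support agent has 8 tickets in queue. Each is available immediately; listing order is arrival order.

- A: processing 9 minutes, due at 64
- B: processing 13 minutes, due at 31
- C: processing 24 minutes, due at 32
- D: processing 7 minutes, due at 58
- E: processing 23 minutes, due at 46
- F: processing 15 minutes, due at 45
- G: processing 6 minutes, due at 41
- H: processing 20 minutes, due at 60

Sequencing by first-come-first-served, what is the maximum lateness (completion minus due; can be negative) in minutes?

57

FIFO (arrival order): A B C D E F G H.
A: 0→9, due 64, lateness -55
B: 9→22, due 31, lateness -9
C: 22→46, due 32, lateness 14
D: 46→53, due 58, lateness -5
E: 53→76, due 46, lateness 30
F: 76→91, due 45, lateness 46
G: 91→97, due 41, lateness 56
H: 97→117, due 60, lateness 57
Maximum = 57.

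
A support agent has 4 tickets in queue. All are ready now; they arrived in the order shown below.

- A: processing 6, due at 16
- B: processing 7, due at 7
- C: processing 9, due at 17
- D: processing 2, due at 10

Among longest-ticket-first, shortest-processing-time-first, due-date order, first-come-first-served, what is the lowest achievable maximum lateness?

7

LPT (decreasing processing time): C B A D.
C: 0→9, due 17, lateness -8
B: 9→16, due 7, lateness 9
A: 16→22, due 16, lateness 6
D: 22→24, due 10, lateness 14
Maximum = 14.
SPT (increasing processing time): D A B C.
D: 0→2, due 10, lateness -8
A: 2→8, due 16, lateness -8
B: 8→15, due 7, lateness 8
C: 15→24, due 17, lateness 7
Maximum = 8.
EDD (increasing due date): B D A C.
B: 0→7, due 7, lateness 0
D: 7→9, due 10, lateness -1
A: 9→15, due 16, lateness -1
C: 15→24, due 17, lateness 7
Maximum = 7.
FIFO (arrival order): A B C D.
A: 0→6, due 16, lateness -10
B: 6→13, due 7, lateness 6
C: 13→22, due 17, lateness 5
D: 22→24, due 10, lateness 14
Maximum = 14.
LPT 14, SPT 8, EDD 7, FIFO 14 → minimum 7.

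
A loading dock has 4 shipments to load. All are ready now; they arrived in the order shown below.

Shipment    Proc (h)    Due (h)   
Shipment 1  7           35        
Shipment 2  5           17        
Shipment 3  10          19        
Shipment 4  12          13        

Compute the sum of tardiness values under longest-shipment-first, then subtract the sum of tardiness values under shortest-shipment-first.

-4

LPT (decreasing processing time): Shipment 4 Shipment 3 Shipment 1 Shipment 2.
Shipment 4: 0→12, due 13, tardiness 0
Shipment 3: 12→22, due 19, tardiness 3
Shipment 1: 22→29, due 35, tardiness 0
Shipment 2: 29→34, due 17, tardiness 17
Sum = 0+3+0+17 = 20.
SPT (increasing processing time): Shipment 2 Shipment 1 Shipment 3 Shipment 4.
Shipment 2: 0→5, due 17, tardiness 0
Shipment 1: 5→12, due 35, tardiness 0
Shipment 3: 12→22, due 19, tardiness 3
Shipment 4: 22→34, due 13, tardiness 21
Sum = 0+0+3+21 = 24.
Difference = 20 − 24 = -4.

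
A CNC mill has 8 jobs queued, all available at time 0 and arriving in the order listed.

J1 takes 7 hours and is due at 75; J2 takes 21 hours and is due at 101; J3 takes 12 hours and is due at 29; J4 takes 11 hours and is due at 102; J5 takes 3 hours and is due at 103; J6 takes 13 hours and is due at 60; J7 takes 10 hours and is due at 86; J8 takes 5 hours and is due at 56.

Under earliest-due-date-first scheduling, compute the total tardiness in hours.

0

EDD (increasing due date): J3 J8 J6 J1 J7 J2 J4 J5.
J3: 0→12, due 29, tardiness 0
J8: 12→17, due 56, tardiness 0
J6: 17→30, due 60, tardiness 0
J1: 30→37, due 75, tardiness 0
J7: 37→47, due 86, tardiness 0
J2: 47→68, due 101, tardiness 0
J4: 68→79, due 102, tardiness 0
J5: 79→82, due 103, tardiness 0
Sum = 0+0+0+0+0+0+0+0 = 0.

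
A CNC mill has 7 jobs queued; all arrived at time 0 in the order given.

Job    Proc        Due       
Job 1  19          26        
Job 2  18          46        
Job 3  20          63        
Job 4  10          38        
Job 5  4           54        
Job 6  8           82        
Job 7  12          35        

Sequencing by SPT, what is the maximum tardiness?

45

SPT (increasing processing time): Job 5 Job 6 Job 4 Job 7 Job 2 Job 1 Job 3.
Job 5: 0→4, due 54, tardiness 0
Job 6: 4→12, due 82, tardiness 0
Job 4: 12→22, due 38, tardiness 0
Job 7: 22→34, due 35, tardiness 0
Job 2: 34→52, due 46, tardiness 6
Job 1: 52→71, due 26, tardiness 45
Job 3: 71→91, due 63, tardiness 28
Maximum = 45.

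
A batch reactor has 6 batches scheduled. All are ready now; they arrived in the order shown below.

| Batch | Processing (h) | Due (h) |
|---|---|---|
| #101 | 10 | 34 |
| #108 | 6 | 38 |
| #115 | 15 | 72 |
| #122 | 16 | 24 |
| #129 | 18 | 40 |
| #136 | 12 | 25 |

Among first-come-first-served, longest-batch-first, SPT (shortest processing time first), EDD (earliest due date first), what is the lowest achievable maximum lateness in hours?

22

FIFO (arrival order): #101 #108 #115 #122 #129 #136.
#101: 0→10, due 34, lateness -24
#108: 10→16, due 38, lateness -22
#115: 16→31, due 72, lateness -41
#122: 31→47, due 24, lateness 23
#129: 47→65, due 40, lateness 25
#136: 65→77, due 25, lateness 52
Maximum = 52.
LPT (decreasing processing time): #129 #122 #115 #136 #101 #108.
#129: 0→18, due 40, lateness -22
#122: 18→34, due 24, lateness 10
#115: 34→49, due 72, lateness -23
#136: 49→61, due 25, lateness 36
#101: 61→71, due 34, lateness 37
#108: 71→77, due 38, lateness 39
Maximum = 39.
SPT (increasing processing time): #108 #101 #136 #115 #122 #129.
#108: 0→6, due 38, lateness -32
#101: 6→16, due 34, lateness -18
#136: 16→28, due 25, lateness 3
#115: 28→43, due 72, lateness -29
#122: 43→59, due 24, lateness 35
#129: 59→77, due 40, lateness 37
Maximum = 37.
EDD (increasing due date): #122 #136 #101 #108 #129 #115.
#122: 0→16, due 24, lateness -8
#136: 16→28, due 25, lateness 3
#101: 28→38, due 34, lateness 4
#108: 38→44, due 38, lateness 6
#129: 44→62, due 40, lateness 22
#115: 62→77, due 72, lateness 5
Maximum = 22.
FIFO 52, LPT 39, SPT 37, EDD 22 → minimum 22.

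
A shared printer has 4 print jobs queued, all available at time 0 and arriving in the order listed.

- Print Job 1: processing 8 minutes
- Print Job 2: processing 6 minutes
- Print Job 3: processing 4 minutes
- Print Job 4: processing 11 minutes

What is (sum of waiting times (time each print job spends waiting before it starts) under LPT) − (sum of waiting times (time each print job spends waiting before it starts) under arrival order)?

LPT (decreasing processing time): Print Job 4 Print Job 1 Print Job 2 Print Job 3.
Print Job 4: waits 0, runs 0→11
Print Job 1: waits 11, runs 11→19
Print Job 2: waits 19, runs 19→25
Print Job 3: waits 25, runs 25→29
Sum = 0+11+19+25 = 55.
FIFO (arrival order): Print Job 1 Print Job 2 Print Job 3 Print Job 4.
Print Job 1: waits 0, runs 0→8
Print Job 2: waits 8, runs 8→14
Print Job 3: waits 14, runs 14→18
Print Job 4: waits 18, runs 18→29
Sum = 0+8+14+18 = 40.
Difference = 55 − 40 = 15.

15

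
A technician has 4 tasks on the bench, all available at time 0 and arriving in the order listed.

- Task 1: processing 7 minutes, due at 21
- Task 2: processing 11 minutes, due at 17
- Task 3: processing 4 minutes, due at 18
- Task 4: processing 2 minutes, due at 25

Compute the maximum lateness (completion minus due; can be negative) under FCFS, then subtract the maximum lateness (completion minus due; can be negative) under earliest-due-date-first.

FIFO (arrival order): Task 1 Task 2 Task 3 Task 4.
Task 1: 0→7, due 21, lateness -14
Task 2: 7→18, due 17, lateness 1
Task 3: 18→22, due 18, lateness 4
Task 4: 22→24, due 25, lateness -1
Maximum = 4.
EDD (increasing due date): Task 2 Task 3 Task 1 Task 4.
Task 2: 0→11, due 17, lateness -6
Task 3: 11→15, due 18, lateness -3
Task 1: 15→22, due 21, lateness 1
Task 4: 22→24, due 25, lateness -1
Maximum = 1.
Difference = 4 − 1 = 3.

3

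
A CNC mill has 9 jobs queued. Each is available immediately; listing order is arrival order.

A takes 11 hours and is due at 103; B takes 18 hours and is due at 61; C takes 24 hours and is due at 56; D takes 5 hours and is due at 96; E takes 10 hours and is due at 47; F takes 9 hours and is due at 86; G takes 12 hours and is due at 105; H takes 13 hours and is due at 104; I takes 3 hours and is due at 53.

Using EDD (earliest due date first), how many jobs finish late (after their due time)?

EDD (increasing due date): E I C B F D A H G.
E: 0→10, due 47, tardiness 0
I: 10→13, due 53, tardiness 0
C: 13→37, due 56, tardiness 0
B: 37→55, due 61, tardiness 0
F: 55→64, due 86, tardiness 0
D: 64→69, due 96, tardiness 0
A: 69→80, due 103, tardiness 0
H: 80→93, due 104, tardiness 0
G: 93→105, due 105, tardiness 0
Late jobs: 0.

0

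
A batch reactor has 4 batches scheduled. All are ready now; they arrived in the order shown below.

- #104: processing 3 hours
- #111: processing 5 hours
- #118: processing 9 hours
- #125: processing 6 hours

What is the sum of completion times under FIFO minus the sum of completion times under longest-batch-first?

FIFO (arrival order): #104 #111 #118 #125.
#104: 0→3
#111: 3→8
#118: 8→17
#125: 17→23
Sum = 3+8+17+23 = 51.
LPT (decreasing processing time): #118 #125 #111 #104.
#118: 0→9
#125: 9→15
#111: 15→20
#104: 20→23
Sum = 9+15+20+23 = 67.
Difference = 51 − 67 = -16.

-16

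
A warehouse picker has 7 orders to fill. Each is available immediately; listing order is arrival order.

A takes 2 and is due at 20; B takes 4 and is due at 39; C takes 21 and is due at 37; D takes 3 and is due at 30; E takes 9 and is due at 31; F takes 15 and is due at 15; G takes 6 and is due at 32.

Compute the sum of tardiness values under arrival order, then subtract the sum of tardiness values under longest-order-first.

FIFO (arrival order): A B C D E F G.
A: 0→2, due 20, tardiness 0
B: 2→6, due 39, tardiness 0
C: 6→27, due 37, tardiness 0
D: 27→30, due 30, tardiness 0
E: 30→39, due 31, tardiness 8
F: 39→54, due 15, tardiness 39
G: 54→60, due 32, tardiness 28
Sum = 0+0+0+0+8+39+28 = 75.
LPT (decreasing processing time): C F E G B D A.
C: 0→21, due 37, tardiness 0
F: 21→36, due 15, tardiness 21
E: 36→45, due 31, tardiness 14
G: 45→51, due 32, tardiness 19
B: 51→55, due 39, tardiness 16
D: 55→58, due 30, tardiness 28
A: 58→60, due 20, tardiness 40
Sum = 0+21+14+19+16+28+40 = 138.
Difference = 75 − 138 = -63.

-63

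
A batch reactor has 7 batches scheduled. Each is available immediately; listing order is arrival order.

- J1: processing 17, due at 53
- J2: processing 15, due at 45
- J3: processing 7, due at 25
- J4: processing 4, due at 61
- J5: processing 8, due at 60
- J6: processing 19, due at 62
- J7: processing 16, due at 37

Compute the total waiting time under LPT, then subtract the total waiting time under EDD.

78

LPT (decreasing processing time): J6 J1 J7 J2 J5 J3 J4.
J6: waits 0, runs 0→19
J1: waits 19, runs 19→36
J7: waits 36, runs 36→52
J2: waits 52, runs 52→67
J5: waits 67, runs 67→75
J3: waits 75, runs 75→82
J4: waits 82, runs 82→86
Sum = 0+19+36+52+67+75+82 = 331.
EDD (increasing due date): J3 J7 J2 J1 J5 J4 J6.
J3: waits 0, runs 0→7
J7: waits 7, runs 7→23
J2: waits 23, runs 23→38
J1: waits 38, runs 38→55
J5: waits 55, runs 55→63
J4: waits 63, runs 63→67
J6: waits 67, runs 67→86
Sum = 0+7+23+38+55+63+67 = 253.
Difference = 331 − 253 = 78.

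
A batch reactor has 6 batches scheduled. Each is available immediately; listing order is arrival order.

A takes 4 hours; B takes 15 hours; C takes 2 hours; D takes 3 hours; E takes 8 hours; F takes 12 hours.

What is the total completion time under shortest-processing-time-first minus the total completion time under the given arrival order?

SPT (increasing processing time): C D A E F B.
C: 0→2
D: 2→5
A: 5→9
E: 9→17
F: 17→29
B: 29→44
Sum = 2+5+9+17+29+44 = 106.
FIFO (arrival order): A B C D E F.
A: 0→4
B: 4→19
C: 19→21
D: 21→24
E: 24→32
F: 32→44
Sum = 4+19+21+24+32+44 = 144.
Difference = 106 − 144 = -38.

-38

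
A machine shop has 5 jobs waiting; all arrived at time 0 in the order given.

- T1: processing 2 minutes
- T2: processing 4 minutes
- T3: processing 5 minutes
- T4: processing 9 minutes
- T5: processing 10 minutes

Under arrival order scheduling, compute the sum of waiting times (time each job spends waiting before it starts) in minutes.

39

FIFO (arrival order): T1 T2 T3 T4 T5.
T1: waits 0, runs 0→2
T2: waits 2, runs 2→6
T3: waits 6, runs 6→11
T4: waits 11, runs 11→20
T5: waits 20, runs 20→30
Sum = 0+2+6+11+20 = 39.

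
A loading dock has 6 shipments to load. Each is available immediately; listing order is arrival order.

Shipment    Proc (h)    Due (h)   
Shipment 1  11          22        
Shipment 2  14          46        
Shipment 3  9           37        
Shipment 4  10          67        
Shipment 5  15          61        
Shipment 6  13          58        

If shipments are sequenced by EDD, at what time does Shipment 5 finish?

62

EDD (increasing due date): Shipment 1 Shipment 3 Shipment 2 Shipment 6 Shipment 5 Shipment 4.
Shipment 1: 0→11
Shipment 3: 11→20
Shipment 2: 20→34
Shipment 6: 34→47
Shipment 5: 47→62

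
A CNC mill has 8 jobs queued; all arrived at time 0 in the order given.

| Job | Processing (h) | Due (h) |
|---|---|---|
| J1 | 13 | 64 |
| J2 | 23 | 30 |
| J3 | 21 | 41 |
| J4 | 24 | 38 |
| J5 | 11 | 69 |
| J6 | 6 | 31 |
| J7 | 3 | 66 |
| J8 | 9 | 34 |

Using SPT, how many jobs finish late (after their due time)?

SPT (increasing processing time): J7 J6 J8 J5 J1 J3 J2 J4.
J7: 0→3, due 66, tardiness 0
J6: 3→9, due 31, tardiness 0
J8: 9→18, due 34, tardiness 0
J5: 18→29, due 69, tardiness 0
J1: 29→42, due 64, tardiness 0
J3: 42→63, due 41, tardiness 22
J2: 63→86, due 30, tardiness 56
J4: 86→110, due 38, tardiness 72
Late jobs: 3.

3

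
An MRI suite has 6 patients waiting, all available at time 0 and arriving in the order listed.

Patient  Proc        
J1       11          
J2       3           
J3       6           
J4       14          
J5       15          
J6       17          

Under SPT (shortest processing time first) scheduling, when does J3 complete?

9

SPT (increasing processing time): J2 J3 J1 J4 J5 J6.
J2: 0→3
J3: 3→9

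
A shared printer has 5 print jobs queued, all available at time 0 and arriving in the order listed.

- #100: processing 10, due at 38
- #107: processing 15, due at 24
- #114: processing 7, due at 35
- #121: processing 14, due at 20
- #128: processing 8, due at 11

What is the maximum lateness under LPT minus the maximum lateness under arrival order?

-7

LPT (decreasing processing time): #107 #121 #100 #128 #114.
#107: 0→15, due 24, lateness -9
#121: 15→29, due 20, lateness 9
#100: 29→39, due 38, lateness 1
#128: 39→47, due 11, lateness 36
#114: 47→54, due 35, lateness 19
Maximum = 36.
FIFO (arrival order): #100 #107 #114 #121 #128.
#100: 0→10, due 38, lateness -28
#107: 10→25, due 24, lateness 1
#114: 25→32, due 35, lateness -3
#121: 32→46, due 20, lateness 26
#128: 46→54, due 11, lateness 43
Maximum = 43.
Difference = 36 − 43 = -7.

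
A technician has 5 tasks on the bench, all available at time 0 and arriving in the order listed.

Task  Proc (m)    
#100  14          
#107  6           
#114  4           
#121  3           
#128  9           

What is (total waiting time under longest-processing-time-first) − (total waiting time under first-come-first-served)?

14

LPT (decreasing processing time): #100 #128 #107 #114 #121.
#100: waits 0, runs 0→14
#128: waits 14, runs 14→23
#107: waits 23, runs 23→29
#114: waits 29, runs 29→33
#121: waits 33, runs 33→36
Sum = 0+14+23+29+33 = 99.
FIFO (arrival order): #100 #107 #114 #121 #128.
#100: waits 0, runs 0→14
#107: waits 14, runs 14→20
#114: waits 20, runs 20→24
#121: waits 24, runs 24→27
#128: waits 27, runs 27→36
Sum = 0+14+20+24+27 = 85.
Difference = 99 − 85 = 14.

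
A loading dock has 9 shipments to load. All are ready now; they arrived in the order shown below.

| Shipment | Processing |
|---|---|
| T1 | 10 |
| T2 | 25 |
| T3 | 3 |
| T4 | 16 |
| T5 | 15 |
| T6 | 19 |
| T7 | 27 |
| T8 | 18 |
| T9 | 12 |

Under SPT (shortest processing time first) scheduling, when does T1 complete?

SPT (increasing processing time): T3 T1 T9 T5 T4 T8 T6 T2 T7.
T3: 0→3
T1: 3→13

13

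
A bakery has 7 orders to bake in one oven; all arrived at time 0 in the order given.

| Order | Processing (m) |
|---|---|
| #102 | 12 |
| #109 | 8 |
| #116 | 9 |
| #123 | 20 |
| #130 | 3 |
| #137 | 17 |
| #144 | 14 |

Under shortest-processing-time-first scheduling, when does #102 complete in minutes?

SPT (increasing processing time): #130 #109 #116 #102 #144 #137 #123.
#130: 0→3
#109: 3→11
#116: 11→20
#102: 20→32

32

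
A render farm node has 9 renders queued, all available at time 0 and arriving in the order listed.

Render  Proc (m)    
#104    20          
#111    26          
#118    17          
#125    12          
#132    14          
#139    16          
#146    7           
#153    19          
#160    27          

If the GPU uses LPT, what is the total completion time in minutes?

927

LPT (decreasing processing time): #160 #111 #104 #153 #118 #139 #132 #125 #146.
#160: 0→27
#111: 27→53
#104: 53→73
#153: 73→92
#118: 92→109
#139: 109→125
#132: 125→139
#125: 139→151
#146: 151→158
Sum = 27+53+73+92+109+125+139+151+158 = 927.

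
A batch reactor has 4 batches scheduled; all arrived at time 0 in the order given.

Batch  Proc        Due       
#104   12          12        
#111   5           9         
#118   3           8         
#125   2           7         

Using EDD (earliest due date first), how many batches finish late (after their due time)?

2

EDD (increasing due date): #125 #118 #111 #104.
#125: 0→2, due 7, tardiness 0
#118: 2→5, due 8, tardiness 0
#111: 5→10, due 9, tardiness 1
#104: 10→22, due 12, tardiness 10
Late batches: 2.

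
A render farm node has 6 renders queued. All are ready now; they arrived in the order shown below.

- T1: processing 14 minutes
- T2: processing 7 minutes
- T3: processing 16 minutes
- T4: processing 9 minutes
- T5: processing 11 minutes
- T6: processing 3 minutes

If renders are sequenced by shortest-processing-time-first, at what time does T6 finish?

SPT (increasing processing time): T6 T2 T4 T5 T1 T3.
T6: 0→3

3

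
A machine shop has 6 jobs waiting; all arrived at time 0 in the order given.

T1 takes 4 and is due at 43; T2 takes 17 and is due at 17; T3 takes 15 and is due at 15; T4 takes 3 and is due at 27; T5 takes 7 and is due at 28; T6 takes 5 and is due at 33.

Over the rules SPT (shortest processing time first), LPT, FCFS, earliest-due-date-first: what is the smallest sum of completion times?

126

SPT (increasing processing time): T4 T1 T6 T5 T3 T2.
T4: 0→3
T1: 3→7
T6: 7→12
T5: 12→19
T3: 19→34
T2: 34→51
Sum = 3+7+12+19+34+51 = 126.
LPT (decreasing processing time): T2 T3 T5 T6 T1 T4.
T2: 0→17
T3: 17→32
T5: 32→39
T6: 39→44
T1: 44→48
T4: 48→51
Sum = 17+32+39+44+48+51 = 231.
FIFO (arrival order): T1 T2 T3 T4 T5 T6.
T1: 0→4
T2: 4→21
T3: 21→36
T4: 36→39
T5: 39→46
T6: 46→51
Sum = 4+21+36+39+46+51 = 197.
EDD (increasing due date): T3 T2 T4 T5 T6 T1.
T3: 0→15
T2: 15→32
T4: 32→35
T5: 35→42
T6: 42→47
T1: 47→51
Sum = 15+32+35+42+47+51 = 222.
SPT 126, LPT 231, FIFO 197, EDD 222 → minimum 126.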